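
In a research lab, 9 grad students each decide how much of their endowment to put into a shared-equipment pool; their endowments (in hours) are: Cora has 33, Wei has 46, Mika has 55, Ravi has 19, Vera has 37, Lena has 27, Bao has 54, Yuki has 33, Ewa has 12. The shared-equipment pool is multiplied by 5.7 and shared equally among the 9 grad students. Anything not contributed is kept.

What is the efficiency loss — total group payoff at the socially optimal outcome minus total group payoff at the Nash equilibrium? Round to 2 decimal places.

1485.20 hours

The private return per contributed unit is 5.7/9 = 0.6333 < 1 for every player regardless of endowment, so the Nash equilibrium is zero contribution and the group total is Σ E_j = 33 + 46 + 55 + 19 + 37 + 27 + 54 + 33 + 12 = 316.
Each contributed unit returns 5.700 to the group, so the social optimum is full contribution by everyone: group total = 5.700 × 316 = 1801.20.
Efficiency loss = (5.700 − 1) × 316 = 1485.20.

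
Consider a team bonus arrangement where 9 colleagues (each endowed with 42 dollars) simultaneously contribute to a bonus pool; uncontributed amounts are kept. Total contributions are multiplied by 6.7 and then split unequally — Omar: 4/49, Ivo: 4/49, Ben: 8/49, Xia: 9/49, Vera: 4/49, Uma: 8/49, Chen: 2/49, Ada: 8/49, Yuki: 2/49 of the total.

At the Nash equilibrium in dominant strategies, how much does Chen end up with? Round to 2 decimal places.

Each unit j contributes comes back to j as 6.7 × (j's share), so j prefers to contribute only if that share exceeds 1/6.7 = 0.1493; otherwise keeping the unit dominates.
The shares above 0.1493 belong to Ben, Xia, Uma and Ada, contributing 42 each; the remaining 5 contribute 0. Total contributed: 168.
Chen keeps 42 and receives 6.7 × 168 × 2/49 = 45.94 from the bonus pool, for a payoff of 87.94.

87.94 dollars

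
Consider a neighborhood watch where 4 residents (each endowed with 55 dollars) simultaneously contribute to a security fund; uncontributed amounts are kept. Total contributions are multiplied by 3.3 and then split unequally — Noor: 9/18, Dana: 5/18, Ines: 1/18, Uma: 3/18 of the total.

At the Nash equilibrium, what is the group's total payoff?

346.50 dollars

For player j, contributing a unit is worthwhile iff 3.3 × (j's share) ≥ 1, i.e. iff j's share is at least 0.3030.
The only share above 0.3030 is Noor's 9/18, contributing 55; the remaining 3 contribute 0. Total contributed: 55.
The security fund pays out 3.3 × 55 = 181.50 in total (split across the unequal shares, but the aggregate is all that matters for the group sum).
The 3 free-riders keep 55 each, adding 165. Group total = 165 + 181.50 = 346.50.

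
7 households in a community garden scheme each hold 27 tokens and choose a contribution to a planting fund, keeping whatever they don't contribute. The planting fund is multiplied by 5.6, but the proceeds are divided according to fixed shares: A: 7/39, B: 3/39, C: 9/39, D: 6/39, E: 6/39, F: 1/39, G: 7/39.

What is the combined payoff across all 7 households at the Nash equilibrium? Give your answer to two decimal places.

Each unit j contributes comes back to j as 5.6 × (j's share), so j prefers to contribute only if that share exceeds 1/5.6 = 0.1786; otherwise keeping the unit dominates.
A, C and G clear that bar, contributing 27 each; the remaining 4 contribute 0. Total contributed: 81.
The planting fund pays out 5.6 × 81 = 453.60 in total (split across the unequal shares, but the aggregate is all that matters for the group sum).
The 4 free-riders keep 27 each, adding 108. Group total = 108 + 453.60 = 561.60.

561.60 tokens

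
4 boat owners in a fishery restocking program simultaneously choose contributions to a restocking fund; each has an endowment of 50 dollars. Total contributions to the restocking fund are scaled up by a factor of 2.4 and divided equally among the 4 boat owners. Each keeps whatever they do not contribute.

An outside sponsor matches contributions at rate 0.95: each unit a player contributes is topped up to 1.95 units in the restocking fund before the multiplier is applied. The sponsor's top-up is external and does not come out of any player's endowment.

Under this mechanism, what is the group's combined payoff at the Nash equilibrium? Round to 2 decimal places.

Under the mechanism each unit contributed yields 2.4 × 1.95 / 4 = 1.1700 back to its contributor per unit of net cost, which exceeds 1, making full contribution the dominant choice for everyone.
At the Nash equilibrium everyone contributes 50. Group total payoff = 2.4 × 1.95 × 200 = 936.00.

936.00 dollars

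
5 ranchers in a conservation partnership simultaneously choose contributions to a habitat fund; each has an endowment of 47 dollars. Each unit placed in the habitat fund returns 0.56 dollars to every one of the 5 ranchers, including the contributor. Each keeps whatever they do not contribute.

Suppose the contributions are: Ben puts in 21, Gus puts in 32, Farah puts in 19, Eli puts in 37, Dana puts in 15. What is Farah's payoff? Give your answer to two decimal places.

97.44 dollars

Total contributed: 21 + 32 + 19 + 37 + 15 = 124.
Each receives 0.56 × 124 = 69.44 from the habitat fund.
Farah keeps 47 − 19 = 28, so Farah's payoff is 28 + 69.44 = 97.44.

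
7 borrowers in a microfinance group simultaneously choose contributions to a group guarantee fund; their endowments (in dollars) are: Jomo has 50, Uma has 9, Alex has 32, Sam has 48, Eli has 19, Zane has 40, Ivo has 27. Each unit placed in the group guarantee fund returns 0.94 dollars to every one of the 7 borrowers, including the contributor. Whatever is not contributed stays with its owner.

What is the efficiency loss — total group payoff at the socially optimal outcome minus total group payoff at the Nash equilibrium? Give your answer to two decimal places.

The private return per contributed unit is 0.94 < 1 for everyone, so the Nash equilibrium is zero contribution and the group total is Σ E_j = 50 + 9 + 32 + 48 + 19 + 40 + 27 = 225.
Each contributed unit returns 6.580 to the group, so the social optimum is full contribution by everyone: group total = 6.580 × 225 = 1480.50.
Efficiency loss = (6.580 − 1) × 225 = 1255.50.

1255.50 dollars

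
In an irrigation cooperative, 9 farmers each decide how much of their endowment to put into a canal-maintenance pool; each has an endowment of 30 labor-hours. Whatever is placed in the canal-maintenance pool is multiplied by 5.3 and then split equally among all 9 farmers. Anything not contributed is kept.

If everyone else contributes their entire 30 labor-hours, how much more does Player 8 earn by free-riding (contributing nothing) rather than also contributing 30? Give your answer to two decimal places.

12.33 labor-hours

Switching from a contribution of 30 to 0 lets Player 8 keep an extra 30 labor-hours, but lowers the canal-maintenance pool by 30, which costs Player 8 their own share of that drop: 5.3/9 × 30 = 17.67.
Net gain = 30 − 17.67 = 12.33. The private return per contributed unit (0.5889) is below 1, so free-riding is indeed the best response regardless of what the others do.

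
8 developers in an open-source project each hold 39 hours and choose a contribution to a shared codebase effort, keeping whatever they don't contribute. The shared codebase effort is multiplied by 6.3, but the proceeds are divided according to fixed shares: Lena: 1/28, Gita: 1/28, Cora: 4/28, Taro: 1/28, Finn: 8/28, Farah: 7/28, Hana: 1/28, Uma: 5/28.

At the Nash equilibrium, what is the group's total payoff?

932.10 hours

Each unit j contributes comes back to j as 6.3 × (j's share), so j prefers to contribute only if that share exceeds 1/6.3 = 0.1587; otherwise keeping the unit dominates.
The shares above 0.1587 belong to Finn, Farah and Uma, contributing 39 each; the remaining 5 contribute 0. Total contributed: 117.
The shared codebase effort pays out 6.3 × 117 = 737.10 in total (split across the unequal shares, but the aggregate is all that matters for the group sum).
The 5 free-riders keep 39 each, adding 195. Group total = 195 + 737.10 = 932.10.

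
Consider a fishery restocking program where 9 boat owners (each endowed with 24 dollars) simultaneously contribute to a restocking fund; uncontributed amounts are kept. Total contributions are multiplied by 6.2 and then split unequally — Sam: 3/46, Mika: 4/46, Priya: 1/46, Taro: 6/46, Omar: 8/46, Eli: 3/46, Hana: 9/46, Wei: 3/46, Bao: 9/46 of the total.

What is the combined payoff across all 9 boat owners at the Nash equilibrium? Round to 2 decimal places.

A player with share s gets back 6.2·s per unit contributed, so full contribution is dominant for anyone with s > 1/6.2 = 0.1613 and zero contribution is dominant for anyone below.
The shares above 0.1613 belong to Omar, Hana and Bao, contributing 24 each; the remaining 6 contribute 0. Total contributed: 72.
The restocking fund pays out 6.2 × 72 = 446.40 in total (split across the unequal shares, but the aggregate is all that matters for the group sum).
The 6 free-riders keep 24 each, adding 144. Group total = 144 + 446.40 = 590.40.

590.40 dollars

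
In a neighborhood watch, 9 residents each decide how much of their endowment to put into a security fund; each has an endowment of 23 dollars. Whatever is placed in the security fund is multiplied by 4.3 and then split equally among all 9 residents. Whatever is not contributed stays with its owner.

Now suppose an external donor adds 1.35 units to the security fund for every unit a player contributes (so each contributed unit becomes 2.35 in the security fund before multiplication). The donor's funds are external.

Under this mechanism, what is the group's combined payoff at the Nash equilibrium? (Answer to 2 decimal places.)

The effective private return per unit is now 4.3 × 2.35 / 9 = 1.1228 > 1, so every player's dominant strategy flips to full contribution.
At the Nash equilibrium everyone contributes 23. Group total payoff = 4.3 × 2.35 × 207 = 2091.74.

2091.74 dollars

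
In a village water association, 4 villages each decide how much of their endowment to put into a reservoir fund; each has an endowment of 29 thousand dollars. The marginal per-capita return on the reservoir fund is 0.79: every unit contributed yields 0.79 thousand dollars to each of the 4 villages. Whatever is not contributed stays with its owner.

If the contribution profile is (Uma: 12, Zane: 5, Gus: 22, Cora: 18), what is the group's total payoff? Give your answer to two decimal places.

Total contributed: 12 + 5 + 22 + 18 = 57; total kept: 4 × 29 − 57 = 59.
The reservoir fund pays out 0.79 × 4 × 57 = 180.12 in aggregate.
Group total = 59 + 180.12 = 239.12.

239.12 thousand dollars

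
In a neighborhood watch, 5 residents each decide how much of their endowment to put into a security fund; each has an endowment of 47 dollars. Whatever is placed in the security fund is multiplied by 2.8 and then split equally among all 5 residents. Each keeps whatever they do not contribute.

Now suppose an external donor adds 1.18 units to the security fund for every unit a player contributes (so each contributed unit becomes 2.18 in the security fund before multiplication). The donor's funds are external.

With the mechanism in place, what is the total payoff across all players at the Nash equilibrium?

Under the mechanism each unit contributed yields 2.8 × 2.18 / 5 = 1.2208 back to its contributor per unit of net cost, which exceeds 1, making full contribution the dominant choice for everyone.
So the Nash equilibrium is full contribution by all 5; the group earns 2.8 × 2.18 × 235 = 1434.44.

1434.44 dollars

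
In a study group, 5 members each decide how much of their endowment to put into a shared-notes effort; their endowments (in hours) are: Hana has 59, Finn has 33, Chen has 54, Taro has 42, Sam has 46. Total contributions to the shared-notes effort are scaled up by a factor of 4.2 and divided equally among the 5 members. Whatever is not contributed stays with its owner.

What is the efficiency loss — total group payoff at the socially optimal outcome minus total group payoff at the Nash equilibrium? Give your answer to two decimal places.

The private return per contributed unit is 4.2/5 = 0.8400 < 1 for every player regardless of endowment, so the Nash equilibrium is zero contribution and the group total is Σ E_j = 59 + 33 + 54 + 42 + 46 = 234.
Each contributed unit returns 4.200 to the group, so the social optimum is full contribution by everyone: group total = 4.200 × 234 = 982.80.
Efficiency loss = (4.200 − 1) × 234 = 748.80.

748.80 hours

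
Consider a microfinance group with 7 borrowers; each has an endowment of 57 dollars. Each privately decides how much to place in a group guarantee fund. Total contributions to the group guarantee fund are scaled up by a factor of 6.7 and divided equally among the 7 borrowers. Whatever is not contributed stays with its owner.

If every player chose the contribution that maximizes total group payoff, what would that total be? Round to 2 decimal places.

2673.30 dollars

Each contributed unit returns 6.700 to the group as a whole (0.9571 to each of 7 players), which exceeds 1, so the social optimum is full contribution: group total = 6.700 × 399 = 2673.30.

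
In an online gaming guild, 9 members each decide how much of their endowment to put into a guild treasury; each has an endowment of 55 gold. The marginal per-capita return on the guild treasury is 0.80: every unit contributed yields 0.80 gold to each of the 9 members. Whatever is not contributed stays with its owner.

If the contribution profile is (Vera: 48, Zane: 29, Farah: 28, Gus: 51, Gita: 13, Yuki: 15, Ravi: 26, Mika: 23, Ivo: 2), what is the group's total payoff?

Total contributed: 48 + 29 + 28 + 51 + 13 + 15 + 26 + 23 + 2 = 235; total kept: 9 × 55 − 235 = 260.
The guild treasury pays out 0.80 × 9 × 235 = 1692.00 in aggregate.
Group total = 260 + 1692.00 = 1952.00.

1952.00 gold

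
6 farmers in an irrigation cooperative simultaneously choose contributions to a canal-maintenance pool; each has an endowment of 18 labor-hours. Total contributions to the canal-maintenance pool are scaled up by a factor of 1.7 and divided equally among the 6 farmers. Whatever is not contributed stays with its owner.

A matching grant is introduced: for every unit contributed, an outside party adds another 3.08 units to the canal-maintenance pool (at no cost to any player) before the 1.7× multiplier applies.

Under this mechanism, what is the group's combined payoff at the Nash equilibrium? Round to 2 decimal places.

With the mechanism, a contributed unit returns 1.7 × 4.08 / 6 = 1.1560 per unit of net cost to the contributor — now above 1 — so contributing fully is weakly dominant for every player.
At the Nash equilibrium everyone contributes 18. Group total payoff = 1.7 × 4.08 × 108 = 749.09.

749.09 labor-hours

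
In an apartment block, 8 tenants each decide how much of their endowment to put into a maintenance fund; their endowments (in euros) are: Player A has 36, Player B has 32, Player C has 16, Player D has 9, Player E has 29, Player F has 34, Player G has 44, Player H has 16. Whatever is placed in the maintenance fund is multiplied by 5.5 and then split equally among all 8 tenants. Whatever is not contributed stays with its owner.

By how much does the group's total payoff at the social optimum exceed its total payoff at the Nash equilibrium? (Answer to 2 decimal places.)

972.00 euros

The private return per contributed unit is 5.5/8 = 0.6875 < 1 for every player regardless of endowment, so the Nash equilibrium is zero contribution and the group total is Σ E_j = 36 + 32 + 16 + 9 + 29 + 34 + 44 + 16 = 216.
Each contributed unit returns 5.500 to the group, so the social optimum is full contribution by everyone: group total = 5.500 × 216 = 1188.00.
Efficiency loss = (5.500 − 1) × 216 = 972.00.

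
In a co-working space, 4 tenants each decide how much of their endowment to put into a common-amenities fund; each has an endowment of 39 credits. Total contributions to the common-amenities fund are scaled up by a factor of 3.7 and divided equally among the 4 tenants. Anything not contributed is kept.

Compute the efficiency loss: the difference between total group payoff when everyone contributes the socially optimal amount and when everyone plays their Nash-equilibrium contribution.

Each contributed unit returns 3.7/4 = 0.9250 to its contributor — below 1 — so contributing 0 is dominant for every player. At the Nash equilibrium everyone keeps their 39, and the group total is 4 × 39 = 156.
Each contributed unit returns 3.700 to the group as a whole (0.9250 to each of 4 players), which exceeds 1, so the social optimum is full contribution: group total = 3.700 × 156 = 577.20.
Efficiency loss = 577.20 − 156 = 421.20.

421.20 credits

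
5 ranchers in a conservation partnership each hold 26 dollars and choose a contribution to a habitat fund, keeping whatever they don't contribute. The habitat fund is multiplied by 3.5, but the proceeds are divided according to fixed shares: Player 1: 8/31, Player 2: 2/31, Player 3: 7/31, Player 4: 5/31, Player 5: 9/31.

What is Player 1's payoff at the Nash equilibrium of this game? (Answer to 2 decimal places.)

For player j, contributing a unit is worthwhile iff 3.5 × (j's share) ≥ 1, i.e. iff j's share is at least 0.2857.
Only Player 5 (9/31) clears that bar, contributing 26; the remaining 4 contribute 0. Total contributed: 26.
Player 1 keeps 26 and receives 3.5 × 26 × 8/31 = 23.48 from the habitat fund, for a payoff of 49.48.

49.48 dollars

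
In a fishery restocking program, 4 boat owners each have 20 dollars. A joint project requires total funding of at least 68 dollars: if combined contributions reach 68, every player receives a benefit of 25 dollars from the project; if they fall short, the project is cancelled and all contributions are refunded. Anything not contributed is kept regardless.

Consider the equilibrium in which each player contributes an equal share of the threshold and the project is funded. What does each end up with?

28 dollars

Equal share of the threshold: 68/4 = 17.
At this profile no one gains by cutting their contribution: any cut drops the total below 68, the project is cancelled, contributions are refunded, and the deviator ends with 20, which is less than 20 − 17 + 25 = 28. Contributing more than 17 just wastes the excess. So contributing exactly 17 is a best response.
Each player's payoff: 20 − 17 + 25 = 28.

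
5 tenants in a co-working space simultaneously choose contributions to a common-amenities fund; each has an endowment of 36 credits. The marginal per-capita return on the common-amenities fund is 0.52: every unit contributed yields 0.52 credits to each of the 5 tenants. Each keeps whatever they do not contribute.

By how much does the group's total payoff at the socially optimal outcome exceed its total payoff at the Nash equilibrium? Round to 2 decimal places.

The private return per contributed unit is 0.52 < 1, so contributing 0 is dominant for every player. At the Nash equilibrium everyone keeps their 36, and the group total is 5 × 36 = 180.
Each contributed unit returns 2.600 to the group as a whole (0.52 to each of 5 players), which exceeds 1, so the social optimum is full contribution: group total = 2.600 × 180 = 468.00.
Efficiency loss = 468.00 − 180 = 288.00.

288.00 credits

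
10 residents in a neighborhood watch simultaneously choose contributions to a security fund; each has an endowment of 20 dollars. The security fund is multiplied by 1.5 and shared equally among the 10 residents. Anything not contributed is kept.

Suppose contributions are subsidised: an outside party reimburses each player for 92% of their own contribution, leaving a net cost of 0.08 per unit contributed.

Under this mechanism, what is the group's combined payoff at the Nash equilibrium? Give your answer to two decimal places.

484.00 dollars

The effective private return per unit is now (1.5/10) / 0.08 = 1.8750 > 1, so every player's dominant strategy flips to full contribution.
So the Nash equilibrium is full contribution by all 10; the group earns 10 × (20 × 0.92 + 1.5 × 20) = 484.00.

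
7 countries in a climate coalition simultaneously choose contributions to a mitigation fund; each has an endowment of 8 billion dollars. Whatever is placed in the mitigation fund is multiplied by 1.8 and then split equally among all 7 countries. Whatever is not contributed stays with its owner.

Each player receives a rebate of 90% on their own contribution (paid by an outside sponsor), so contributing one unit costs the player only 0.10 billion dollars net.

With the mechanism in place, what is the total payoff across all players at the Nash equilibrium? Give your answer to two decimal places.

The effective private return per unit is now (1.8/7) / 0.10 = 2.5714 > 1, so every player's dominant strategy flips to full contribution.
At the Nash equilibrium everyone contributes 8. Group total payoff = 7 × (8 × 0.90 + 1.8 × 8) = 151.20.

151.20 billion dollars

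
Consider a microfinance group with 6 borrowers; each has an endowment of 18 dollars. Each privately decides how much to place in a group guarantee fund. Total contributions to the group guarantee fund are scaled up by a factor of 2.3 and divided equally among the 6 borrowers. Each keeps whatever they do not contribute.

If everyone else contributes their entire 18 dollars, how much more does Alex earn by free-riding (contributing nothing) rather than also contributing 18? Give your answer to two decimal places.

Switching from a contribution of 18 to 0 lets Alex keep an extra 18 dollars, but lowers the group guarantee fund by 18, which costs Alex their own share of that drop: 2.3/6 × 18 = 6.90.
Net gain = 18 − 6.90 = 11.10. The private return per contributed unit (0.3833) is below 1, so free-riding is indeed the best response regardless of what the others do.

11.10 dollars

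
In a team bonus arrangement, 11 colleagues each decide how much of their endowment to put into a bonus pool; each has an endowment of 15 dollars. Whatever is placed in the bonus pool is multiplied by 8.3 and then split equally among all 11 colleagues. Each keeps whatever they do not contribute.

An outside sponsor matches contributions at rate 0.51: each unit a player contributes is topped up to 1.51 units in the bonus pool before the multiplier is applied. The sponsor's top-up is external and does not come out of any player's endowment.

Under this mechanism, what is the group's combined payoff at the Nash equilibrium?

2067.95 dollars

The effective private return per unit is now 8.3 × 1.51 / 11 = 1.1394 > 1, so every player's dominant strategy flips to full contribution.
So the Nash equilibrium is full contribution by all 11; the group earns 8.3 × 1.51 × 165 = 2067.95.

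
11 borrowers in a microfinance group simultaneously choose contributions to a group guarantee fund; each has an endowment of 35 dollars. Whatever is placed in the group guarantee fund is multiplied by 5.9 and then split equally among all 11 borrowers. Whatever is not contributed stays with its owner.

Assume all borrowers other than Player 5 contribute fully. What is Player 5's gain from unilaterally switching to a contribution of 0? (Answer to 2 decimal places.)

16.23 dollars

Switching from a contribution of 35 to 0 lets Player 5 keep an extra 35 dollars, but lowers the group guarantee fund by 35, which costs Player 5 their own share of that drop: 5.9/11 × 35 = 18.77.
Net gain = 35 − 18.77 = 16.23. The private return per contributed unit (0.5364) is below 1, so free-riding is indeed the best response regardless of what the others do.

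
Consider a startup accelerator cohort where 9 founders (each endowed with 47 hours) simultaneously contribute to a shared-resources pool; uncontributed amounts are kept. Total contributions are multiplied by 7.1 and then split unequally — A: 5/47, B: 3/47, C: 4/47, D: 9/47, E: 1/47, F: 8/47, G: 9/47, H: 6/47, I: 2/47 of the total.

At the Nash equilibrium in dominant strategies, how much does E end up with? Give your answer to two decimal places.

68.30 hours

For player j, contributing a unit is worthwhile iff 7.1 × (j's share) ≥ 1, i.e. iff j's share is at least 0.1408.
D, F and G are above the threshold, contributing 47 each; the remaining 6 contribute 0. Total contributed: 141.
E keeps 47 and receives 7.1 × 141 × 1/47 = 21.30 from the shared-resources pool, for a payoff of 68.30.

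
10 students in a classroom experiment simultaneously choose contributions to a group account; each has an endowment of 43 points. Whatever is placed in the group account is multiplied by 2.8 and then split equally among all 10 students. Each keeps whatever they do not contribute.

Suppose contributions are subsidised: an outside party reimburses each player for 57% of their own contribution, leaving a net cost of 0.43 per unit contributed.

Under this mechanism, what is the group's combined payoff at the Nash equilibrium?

The effective private return is (2.8/10) / 0.43 = 0.6512, which is still under 1, so the mechanism doesn't change anyone's dominant strategy: zero contribution.
At the Nash equilibrium no one contributes; group total payoff = 10 × 43 = 430.

430.00 points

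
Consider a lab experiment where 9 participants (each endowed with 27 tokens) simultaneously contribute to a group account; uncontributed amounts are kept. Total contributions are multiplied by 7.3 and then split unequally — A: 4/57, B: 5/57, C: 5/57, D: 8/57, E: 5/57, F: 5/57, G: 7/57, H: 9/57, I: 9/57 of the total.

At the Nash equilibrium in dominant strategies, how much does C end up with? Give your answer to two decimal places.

78.87 tokens

A player with share s gets back 7.3·s per unit contributed, so full contribution is dominant for anyone with s > 1/7.3 = 0.1370 and zero contribution is dominant for anyone below.
D, H and I are above the threshold, contributing 27 each; the remaining 6 contribute 0. Total contributed: 81.
C keeps 27 and receives 7.3 × 81 × 5/57 = 51.87 from the group account, for a payoff of 78.87.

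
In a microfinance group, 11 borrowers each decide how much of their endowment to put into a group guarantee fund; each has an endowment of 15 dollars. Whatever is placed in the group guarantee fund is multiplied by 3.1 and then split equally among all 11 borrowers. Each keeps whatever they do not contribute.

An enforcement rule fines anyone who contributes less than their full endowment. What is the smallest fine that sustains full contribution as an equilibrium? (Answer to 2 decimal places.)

10.77 dollars

Given the others contribute fully, the best deviation is to contribute 0 (any partial contribution still incurs the fine and gives up units whose private return 0.2818 is below 1).
Deviating from 15 to 0 saves 15 dollars but forfeits the deviator's share of the drop in the group guarantee fund: 3.1/11 × 15 = 4.23.
So the deviation gain is 15 − 4.23 = 10.77, and the fine must be at least 10.77 dollars to wipe it out.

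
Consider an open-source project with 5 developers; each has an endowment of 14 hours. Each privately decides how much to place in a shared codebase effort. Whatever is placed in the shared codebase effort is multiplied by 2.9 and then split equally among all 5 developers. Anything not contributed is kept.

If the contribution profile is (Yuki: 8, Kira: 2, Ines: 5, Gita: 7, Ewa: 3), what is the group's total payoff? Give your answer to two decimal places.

Total contributed: 8 + 2 + 5 + 7 + 3 = 25; total kept: 5 × 14 − 25 = 45.
The shared codebase effort pays out 2.9 × 25 = 72.50 in aggregate.
Group total = 45 + 72.50 = 117.50.

117.50 hours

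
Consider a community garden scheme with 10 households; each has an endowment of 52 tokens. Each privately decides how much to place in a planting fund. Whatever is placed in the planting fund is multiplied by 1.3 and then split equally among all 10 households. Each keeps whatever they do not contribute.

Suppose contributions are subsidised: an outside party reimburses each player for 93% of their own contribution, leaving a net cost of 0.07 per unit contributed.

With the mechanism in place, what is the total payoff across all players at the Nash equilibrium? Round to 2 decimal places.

1159.60 tokens

Under the mechanism each unit contributed yields (1.3/10) / 0.07 = 1.8571 back to its contributor per unit of net cost, which exceeds 1, making full contribution the dominant choice for everyone.
So the Nash equilibrium is full contribution by all 10; the group earns 10 × (52 × 0.93 + 1.3 × 52) = 1159.60.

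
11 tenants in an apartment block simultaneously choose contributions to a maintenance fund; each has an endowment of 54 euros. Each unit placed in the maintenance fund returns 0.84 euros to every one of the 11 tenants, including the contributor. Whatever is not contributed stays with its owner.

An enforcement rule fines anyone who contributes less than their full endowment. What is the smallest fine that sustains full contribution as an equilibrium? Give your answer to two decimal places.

8.64 euros

Given the others contribute fully, the best deviation is to contribute 0 (any partial contribution still incurs the fine and gives up units whose private return 0.84 is below 1).
Deviating from 54 to 0 saves 54 euros but forfeits the deviator's share of the drop in the maintenance fund: 0.84 × 54 = 45.36.
So the deviation gain is 54 − 45.36 = 8.64, and the fine must be at least 8.64 euros to wipe it out.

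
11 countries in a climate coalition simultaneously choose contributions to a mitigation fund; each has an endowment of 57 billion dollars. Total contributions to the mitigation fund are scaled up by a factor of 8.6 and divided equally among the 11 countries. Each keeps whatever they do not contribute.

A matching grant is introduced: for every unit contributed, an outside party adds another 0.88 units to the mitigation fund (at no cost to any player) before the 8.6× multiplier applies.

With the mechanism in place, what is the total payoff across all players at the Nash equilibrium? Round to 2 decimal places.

The effective private return per unit is now 8.6 × 1.88 / 11 = 1.4698 > 1, so every player's dominant strategy flips to full contribution.
At the Nash equilibrium everyone contributes 57. Group total payoff = 8.6 × 1.88 × 627 = 10137.34.

10137.34 billion dollars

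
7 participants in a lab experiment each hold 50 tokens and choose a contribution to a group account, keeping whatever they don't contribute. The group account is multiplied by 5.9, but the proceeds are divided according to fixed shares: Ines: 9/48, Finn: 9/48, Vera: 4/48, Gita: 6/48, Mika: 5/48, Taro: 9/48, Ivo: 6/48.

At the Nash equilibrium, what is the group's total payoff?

A player with share s gets back 5.9·s per unit contributed, so full contribution is dominant for anyone with s > 1/5.9 = 0.1695 and zero contribution is dominant for anyone below.
Ines, Finn and Taro are above the threshold, contributing 50 each; the remaining 4 contribute 0. Total contributed: 150.
The group account pays out 5.9 × 150 = 885.00 in total (split across the unequal shares, but the aggregate is all that matters for the group sum).
The 4 free-riders keep 50 each, adding 200. Group total = 200 + 885.00 = 1085.00.

1085.00 tokens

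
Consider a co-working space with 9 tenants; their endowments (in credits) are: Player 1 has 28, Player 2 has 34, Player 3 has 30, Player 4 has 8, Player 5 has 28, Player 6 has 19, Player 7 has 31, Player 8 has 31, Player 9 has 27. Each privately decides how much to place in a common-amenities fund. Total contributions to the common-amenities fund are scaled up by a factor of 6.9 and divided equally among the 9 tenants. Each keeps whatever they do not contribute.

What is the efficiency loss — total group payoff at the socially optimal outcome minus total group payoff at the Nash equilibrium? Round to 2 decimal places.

1392.40 credits

The private return per contributed unit is 6.9/9 = 0.7667 < 1 for every player regardless of endowment, so the Nash equilibrium is zero contribution and the group total is Σ E_j = 28 + 34 + 30 + 8 + 28 + 19 + 31 + 31 + 27 = 236.
Each contributed unit returns 6.900 to the group, so the social optimum is full contribution by everyone: group total = 6.900 × 236 = 1628.40.
Efficiency loss = (6.900 − 1) × 236 = 1392.40.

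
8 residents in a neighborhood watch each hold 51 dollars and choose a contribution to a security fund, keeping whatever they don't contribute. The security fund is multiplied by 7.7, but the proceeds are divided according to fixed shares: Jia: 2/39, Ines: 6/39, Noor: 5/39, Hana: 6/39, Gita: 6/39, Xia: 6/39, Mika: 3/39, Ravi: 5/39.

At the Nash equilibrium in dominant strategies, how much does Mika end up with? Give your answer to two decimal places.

For player j, contributing a unit is worthwhile iff 7.7 × (j's share) ≥ 1, i.e. iff j's share is at least 0.1299.
The shares above 0.1299 belong to Ines, Hana, Gita and Xia, contributing 51 each; the remaining 4 contribute 0. Total contributed: 204.
Mika keeps 51 and receives 7.7 × 204 × 3/39 = 120.83 from the security fund, for a payoff of 171.83.

171.83 dollars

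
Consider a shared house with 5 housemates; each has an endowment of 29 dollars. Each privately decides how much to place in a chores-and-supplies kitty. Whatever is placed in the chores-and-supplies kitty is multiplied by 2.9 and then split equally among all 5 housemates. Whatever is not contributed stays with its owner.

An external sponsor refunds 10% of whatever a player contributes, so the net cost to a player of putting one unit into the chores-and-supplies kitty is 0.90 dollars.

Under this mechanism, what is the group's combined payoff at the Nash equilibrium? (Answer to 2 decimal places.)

145.00 dollars

With the mechanism, a contributed unit returns (2.9/5) / 0.90 = 0.6444 per unit of net cost — still below 1 — so contributing 0 remains dominant for every player.
Everyone keeps their endowment and the group total is 5 × 29 = 145.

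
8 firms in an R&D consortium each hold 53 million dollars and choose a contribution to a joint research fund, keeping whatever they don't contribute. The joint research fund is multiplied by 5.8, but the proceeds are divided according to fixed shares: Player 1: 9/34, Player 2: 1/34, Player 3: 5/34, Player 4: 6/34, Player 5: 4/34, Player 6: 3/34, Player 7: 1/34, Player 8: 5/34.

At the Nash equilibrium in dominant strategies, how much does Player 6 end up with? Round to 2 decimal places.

107.25 million dollars

Player j's private return per contributed unit is 5.8 × (j's share). Contributing is weakly dominant for j when that share is at least 1/5.8 = 0.1724, and contributing 0 is dominant otherwise.
Player 1 and Player 4 are above the threshold, contributing 53 each; the remaining 6 contribute 0. Total contributed: 106.
Player 6 keeps 53 and receives 5.8 × 106 × 3/34 = 54.25 from the joint research fund, for a payoff of 107.25.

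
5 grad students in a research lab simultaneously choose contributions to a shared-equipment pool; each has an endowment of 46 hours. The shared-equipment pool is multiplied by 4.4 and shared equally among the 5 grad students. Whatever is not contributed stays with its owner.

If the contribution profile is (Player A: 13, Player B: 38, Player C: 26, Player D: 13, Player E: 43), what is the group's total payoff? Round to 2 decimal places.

682.20 hours

Total contributed: 13 + 38 + 26 + 13 + 43 = 133; total kept: 5 × 46 − 133 = 97.
The shared-equipment pool pays out 4.4 × 133 = 585.20 in aggregate.
Group total = 97 + 585.20 = 682.20.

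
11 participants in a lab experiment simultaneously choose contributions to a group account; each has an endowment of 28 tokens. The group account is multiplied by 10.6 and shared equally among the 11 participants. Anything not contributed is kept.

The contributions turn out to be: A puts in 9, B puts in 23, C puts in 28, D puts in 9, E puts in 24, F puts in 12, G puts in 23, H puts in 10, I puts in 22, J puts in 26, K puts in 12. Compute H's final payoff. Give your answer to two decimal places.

208.80 tokens

Total contributed: 9 + 23 + 28 + 9 + 24 + 12 + 23 + 10 + 22 + 26 + 12 = 198.
Each receives 10.6 × 198 / 11 = 190.80 from the group account.
H keeps 28 − 10 = 18, so H's payoff is 18 + 190.80 = 208.80.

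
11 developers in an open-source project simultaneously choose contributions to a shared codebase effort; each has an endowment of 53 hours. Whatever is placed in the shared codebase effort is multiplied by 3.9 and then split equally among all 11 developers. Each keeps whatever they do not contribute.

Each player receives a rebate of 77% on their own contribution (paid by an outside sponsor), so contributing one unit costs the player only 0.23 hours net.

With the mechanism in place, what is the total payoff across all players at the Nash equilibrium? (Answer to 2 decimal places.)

2722.61 hours

The effective private return per unit is now (3.9/11) / 0.23 = 1.5415 > 1, so every player's dominant strategy flips to full contribution.
At the Nash equilibrium everyone contributes 53. Group total payoff = 11 × (53 × 0.77 + 3.9 × 53) = 2722.61.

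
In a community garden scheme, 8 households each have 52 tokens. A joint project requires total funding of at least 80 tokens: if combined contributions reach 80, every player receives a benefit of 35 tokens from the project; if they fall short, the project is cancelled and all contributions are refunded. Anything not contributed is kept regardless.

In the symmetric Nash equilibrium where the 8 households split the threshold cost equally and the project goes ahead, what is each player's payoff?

77 tokens

Equal share of the threshold: 80/8 = 10.
At this profile no one gains by cutting their contribution: any cut drops the total below 80, the project is cancelled, contributions are refunded, and the deviator ends with 52, which is less than 52 − 10 + 35 = 77. Contributing more than 10 just wastes the excess. So contributing exactly 10 is a best response.
Each player's payoff: 52 − 10 + 35 = 77.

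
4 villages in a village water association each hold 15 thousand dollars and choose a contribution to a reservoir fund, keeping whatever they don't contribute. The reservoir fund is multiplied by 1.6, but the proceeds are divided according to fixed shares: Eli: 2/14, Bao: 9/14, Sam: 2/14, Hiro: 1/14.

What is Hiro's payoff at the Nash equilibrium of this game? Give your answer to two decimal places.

16.71 thousand dollars

Player j's private return per contributed unit is 1.6 × (j's share). Contributing is weakly dominant for j when that share is at least 1/1.6 = 0.6250, and contributing 0 is dominant otherwise.
The only share above 0.6250 is Bao's 9/14, contributing 15; the remaining 3 contribute 0. Total contributed: 15.
Hiro keeps 15 and receives 1.6 × 15 × 1/14 = 1.71 from the reservoir fund, for a payoff of 16.71.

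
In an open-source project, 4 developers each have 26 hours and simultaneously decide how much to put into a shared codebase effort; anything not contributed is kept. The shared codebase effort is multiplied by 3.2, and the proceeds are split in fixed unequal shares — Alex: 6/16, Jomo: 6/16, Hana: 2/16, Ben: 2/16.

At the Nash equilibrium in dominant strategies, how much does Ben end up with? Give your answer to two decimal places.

46.80 hours

Each unit j contributes comes back to j as 3.2 × (j's share), so j prefers to contribute only if that share exceeds 1/3.2 = 0.3125; otherwise keeping the unit dominates.
Alex and Jomo clear that bar, contributing 26 each; the remaining 2 contribute 0. Total contributed: 52.
Ben keeps 26 and receives 3.2 × 52 × 2/16 = 20.80 from the shared codebase effort, for a payoff of 46.80.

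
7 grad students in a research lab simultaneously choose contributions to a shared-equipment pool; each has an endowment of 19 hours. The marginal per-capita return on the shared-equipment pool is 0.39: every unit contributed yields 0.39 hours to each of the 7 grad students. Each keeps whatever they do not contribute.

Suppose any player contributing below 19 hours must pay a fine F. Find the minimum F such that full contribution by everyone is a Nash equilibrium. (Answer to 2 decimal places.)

Given the others contribute fully, the best deviation is to contribute 0 (any partial contribution still incurs the fine and gives up units whose private return 0.39 is below 1).
Deviating from 19 to 0 saves 19 hours but forfeits the deviator's share of the drop in the shared-equipment pool: 0.39 × 19 = 7.41.
So the deviation gain is 19 − 7.41 = 11.59, and the fine must be at least 11.59 hours to wipe it out.

11.59 hours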